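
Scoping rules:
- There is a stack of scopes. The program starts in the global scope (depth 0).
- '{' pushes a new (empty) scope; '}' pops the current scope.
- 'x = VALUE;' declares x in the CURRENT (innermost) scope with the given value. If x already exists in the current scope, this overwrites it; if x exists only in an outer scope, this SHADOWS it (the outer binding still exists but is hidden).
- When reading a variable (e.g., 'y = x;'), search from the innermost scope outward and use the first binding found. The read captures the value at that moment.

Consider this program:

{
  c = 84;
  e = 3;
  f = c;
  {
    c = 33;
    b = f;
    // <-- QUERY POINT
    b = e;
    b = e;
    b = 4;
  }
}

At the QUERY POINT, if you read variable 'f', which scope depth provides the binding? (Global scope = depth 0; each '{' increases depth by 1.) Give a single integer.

Step 1: enter scope (depth=1)
Step 2: declare c=84 at depth 1
Step 3: declare e=3 at depth 1
Step 4: declare f=(read c)=84 at depth 1
Step 5: enter scope (depth=2)
Step 6: declare c=33 at depth 2
Step 7: declare b=(read f)=84 at depth 2
Visible at query point: b=84 c=33 e=3 f=84

Answer: 1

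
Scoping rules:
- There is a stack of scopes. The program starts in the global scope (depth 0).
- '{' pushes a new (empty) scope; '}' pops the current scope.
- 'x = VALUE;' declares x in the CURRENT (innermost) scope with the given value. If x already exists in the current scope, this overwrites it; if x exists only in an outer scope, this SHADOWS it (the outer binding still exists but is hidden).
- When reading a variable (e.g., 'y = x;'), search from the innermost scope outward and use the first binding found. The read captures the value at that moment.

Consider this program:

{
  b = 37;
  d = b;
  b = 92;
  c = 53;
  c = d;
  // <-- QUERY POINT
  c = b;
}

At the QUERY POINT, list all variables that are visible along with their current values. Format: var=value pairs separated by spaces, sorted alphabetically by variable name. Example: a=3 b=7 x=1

Step 1: enter scope (depth=1)
Step 2: declare b=37 at depth 1
Step 3: declare d=(read b)=37 at depth 1
Step 4: declare b=92 at depth 1
Step 5: declare c=53 at depth 1
Step 6: declare c=(read d)=37 at depth 1
Visible at query point: b=92 c=37 d=37

Answer: b=92 c=37 d=37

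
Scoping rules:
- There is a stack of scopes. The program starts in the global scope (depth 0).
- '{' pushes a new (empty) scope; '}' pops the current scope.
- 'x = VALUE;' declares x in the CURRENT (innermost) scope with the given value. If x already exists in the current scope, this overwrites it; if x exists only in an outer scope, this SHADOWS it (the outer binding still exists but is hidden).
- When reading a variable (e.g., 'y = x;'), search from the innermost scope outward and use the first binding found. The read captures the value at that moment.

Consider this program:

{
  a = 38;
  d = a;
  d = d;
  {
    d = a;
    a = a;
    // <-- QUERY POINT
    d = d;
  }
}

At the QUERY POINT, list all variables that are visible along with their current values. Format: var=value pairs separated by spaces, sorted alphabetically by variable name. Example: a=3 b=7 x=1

Step 1: enter scope (depth=1)
Step 2: declare a=38 at depth 1
Step 3: declare d=(read a)=38 at depth 1
Step 4: declare d=(read d)=38 at depth 1
Step 5: enter scope (depth=2)
Step 6: declare d=(read a)=38 at depth 2
Step 7: declare a=(read a)=38 at depth 2
Visible at query point: a=38 d=38

Answer: a=38 d=38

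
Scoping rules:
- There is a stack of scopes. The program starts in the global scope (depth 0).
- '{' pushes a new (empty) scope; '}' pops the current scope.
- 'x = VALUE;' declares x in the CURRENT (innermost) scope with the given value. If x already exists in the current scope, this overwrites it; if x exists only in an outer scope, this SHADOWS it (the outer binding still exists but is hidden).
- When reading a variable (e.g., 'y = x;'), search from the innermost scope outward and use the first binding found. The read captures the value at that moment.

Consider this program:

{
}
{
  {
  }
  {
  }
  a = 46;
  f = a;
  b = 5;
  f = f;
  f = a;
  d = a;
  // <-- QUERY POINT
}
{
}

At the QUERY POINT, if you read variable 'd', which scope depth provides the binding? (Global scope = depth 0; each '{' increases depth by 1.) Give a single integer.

Answer: 1

Derivation:
Step 1: enter scope (depth=1)
Step 2: exit scope (depth=0)
Step 3: enter scope (depth=1)
Step 4: enter scope (depth=2)
Step 5: exit scope (depth=1)
Step 6: enter scope (depth=2)
Step 7: exit scope (depth=1)
Step 8: declare a=46 at depth 1
Step 9: declare f=(read a)=46 at depth 1
Step 10: declare b=5 at depth 1
Step 11: declare f=(read f)=46 at depth 1
Step 12: declare f=(read a)=46 at depth 1
Step 13: declare d=(read a)=46 at depth 1
Visible at query point: a=46 b=5 d=46 f=46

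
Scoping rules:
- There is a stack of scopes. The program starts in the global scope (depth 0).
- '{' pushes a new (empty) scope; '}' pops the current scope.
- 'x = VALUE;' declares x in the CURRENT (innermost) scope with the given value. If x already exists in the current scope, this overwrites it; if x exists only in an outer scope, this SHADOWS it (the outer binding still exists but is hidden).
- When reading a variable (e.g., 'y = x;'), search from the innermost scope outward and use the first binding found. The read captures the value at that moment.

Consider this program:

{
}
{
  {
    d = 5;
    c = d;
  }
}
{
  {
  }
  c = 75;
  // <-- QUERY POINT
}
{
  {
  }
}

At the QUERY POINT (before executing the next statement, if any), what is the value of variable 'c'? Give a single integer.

Step 1: enter scope (depth=1)
Step 2: exit scope (depth=0)
Step 3: enter scope (depth=1)
Step 4: enter scope (depth=2)
Step 5: declare d=5 at depth 2
Step 6: declare c=(read d)=5 at depth 2
Step 7: exit scope (depth=1)
Step 8: exit scope (depth=0)
Step 9: enter scope (depth=1)
Step 10: enter scope (depth=2)
Step 11: exit scope (depth=1)
Step 12: declare c=75 at depth 1
Visible at query point: c=75

Answer: 75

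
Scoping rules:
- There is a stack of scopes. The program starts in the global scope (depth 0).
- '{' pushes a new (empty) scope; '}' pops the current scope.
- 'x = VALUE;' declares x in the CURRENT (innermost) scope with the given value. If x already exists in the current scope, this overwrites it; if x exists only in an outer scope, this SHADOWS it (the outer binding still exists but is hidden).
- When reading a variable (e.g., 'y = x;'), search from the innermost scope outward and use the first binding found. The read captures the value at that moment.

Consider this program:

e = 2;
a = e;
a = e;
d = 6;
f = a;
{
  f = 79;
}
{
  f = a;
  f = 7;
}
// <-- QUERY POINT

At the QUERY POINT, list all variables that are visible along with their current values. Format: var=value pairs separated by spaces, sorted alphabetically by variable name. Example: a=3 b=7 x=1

Answer: a=2 d=6 e=2 f=2

Derivation:
Step 1: declare e=2 at depth 0
Step 2: declare a=(read e)=2 at depth 0
Step 3: declare a=(read e)=2 at depth 0
Step 4: declare d=6 at depth 0
Step 5: declare f=(read a)=2 at depth 0
Step 6: enter scope (depth=1)
Step 7: declare f=79 at depth 1
Step 8: exit scope (depth=0)
Step 9: enter scope (depth=1)
Step 10: declare f=(read a)=2 at depth 1
Step 11: declare f=7 at depth 1
Step 12: exit scope (depth=0)
Visible at query point: a=2 d=6 e=2 f=2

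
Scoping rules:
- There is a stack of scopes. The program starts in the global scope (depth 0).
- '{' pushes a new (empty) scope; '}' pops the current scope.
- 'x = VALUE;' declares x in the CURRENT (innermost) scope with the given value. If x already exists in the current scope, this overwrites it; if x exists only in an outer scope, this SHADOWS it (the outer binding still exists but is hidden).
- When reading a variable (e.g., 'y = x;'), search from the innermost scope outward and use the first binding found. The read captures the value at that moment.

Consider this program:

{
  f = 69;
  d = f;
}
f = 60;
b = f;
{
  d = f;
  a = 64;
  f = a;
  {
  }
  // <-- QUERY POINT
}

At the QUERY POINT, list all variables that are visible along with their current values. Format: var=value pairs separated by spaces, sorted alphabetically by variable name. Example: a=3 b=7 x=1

Step 1: enter scope (depth=1)
Step 2: declare f=69 at depth 1
Step 3: declare d=(read f)=69 at depth 1
Step 4: exit scope (depth=0)
Step 5: declare f=60 at depth 0
Step 6: declare b=(read f)=60 at depth 0
Step 7: enter scope (depth=1)
Step 8: declare d=(read f)=60 at depth 1
Step 9: declare a=64 at depth 1
Step 10: declare f=(read a)=64 at depth 1
Step 11: enter scope (depth=2)
Step 12: exit scope (depth=1)
Visible at query point: a=64 b=60 d=60 f=64

Answer: a=64 b=60 d=60 f=64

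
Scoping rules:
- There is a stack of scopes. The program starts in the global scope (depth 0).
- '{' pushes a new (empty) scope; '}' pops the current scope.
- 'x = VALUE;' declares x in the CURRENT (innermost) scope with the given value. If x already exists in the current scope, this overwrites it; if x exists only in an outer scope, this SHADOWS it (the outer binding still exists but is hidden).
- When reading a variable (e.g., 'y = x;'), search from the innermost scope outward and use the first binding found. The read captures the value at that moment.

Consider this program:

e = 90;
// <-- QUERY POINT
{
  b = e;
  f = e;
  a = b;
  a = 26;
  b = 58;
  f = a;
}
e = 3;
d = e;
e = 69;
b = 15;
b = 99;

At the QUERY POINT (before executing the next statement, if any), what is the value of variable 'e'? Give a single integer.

Answer: 90

Derivation:
Step 1: declare e=90 at depth 0
Visible at query point: e=90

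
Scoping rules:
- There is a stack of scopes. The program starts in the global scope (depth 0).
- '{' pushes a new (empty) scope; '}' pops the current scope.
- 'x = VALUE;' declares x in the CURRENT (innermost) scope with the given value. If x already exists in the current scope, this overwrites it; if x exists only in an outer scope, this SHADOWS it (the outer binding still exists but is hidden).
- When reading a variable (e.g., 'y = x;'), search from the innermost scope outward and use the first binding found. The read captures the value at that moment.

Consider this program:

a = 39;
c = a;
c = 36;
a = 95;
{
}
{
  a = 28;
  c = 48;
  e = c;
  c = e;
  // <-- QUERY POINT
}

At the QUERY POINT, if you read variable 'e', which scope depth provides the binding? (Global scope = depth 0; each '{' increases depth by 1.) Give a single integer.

Step 1: declare a=39 at depth 0
Step 2: declare c=(read a)=39 at depth 0
Step 3: declare c=36 at depth 0
Step 4: declare a=95 at depth 0
Step 5: enter scope (depth=1)
Step 6: exit scope (depth=0)
Step 7: enter scope (depth=1)
Step 8: declare a=28 at depth 1
Step 9: declare c=48 at depth 1
Step 10: declare e=(read c)=48 at depth 1
Step 11: declare c=(read e)=48 at depth 1
Visible at query point: a=28 c=48 e=48

Answer: 1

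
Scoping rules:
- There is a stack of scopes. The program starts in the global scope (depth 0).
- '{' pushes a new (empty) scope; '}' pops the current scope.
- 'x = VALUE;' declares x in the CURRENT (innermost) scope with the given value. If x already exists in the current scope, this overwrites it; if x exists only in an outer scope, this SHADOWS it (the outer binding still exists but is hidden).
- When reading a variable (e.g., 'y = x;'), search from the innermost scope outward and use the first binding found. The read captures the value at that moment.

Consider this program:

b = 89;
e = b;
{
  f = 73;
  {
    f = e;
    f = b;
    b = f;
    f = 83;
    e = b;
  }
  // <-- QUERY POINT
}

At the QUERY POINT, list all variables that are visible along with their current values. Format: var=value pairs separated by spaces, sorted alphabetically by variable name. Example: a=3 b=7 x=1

Answer: b=89 e=89 f=73

Derivation:
Step 1: declare b=89 at depth 0
Step 2: declare e=(read b)=89 at depth 0
Step 3: enter scope (depth=1)
Step 4: declare f=73 at depth 1
Step 5: enter scope (depth=2)
Step 6: declare f=(read e)=89 at depth 2
Step 7: declare f=(read b)=89 at depth 2
Step 8: declare b=(read f)=89 at depth 2
Step 9: declare f=83 at depth 2
Step 10: declare e=(read b)=89 at depth 2
Step 11: exit scope (depth=1)
Visible at query point: b=89 e=89 f=73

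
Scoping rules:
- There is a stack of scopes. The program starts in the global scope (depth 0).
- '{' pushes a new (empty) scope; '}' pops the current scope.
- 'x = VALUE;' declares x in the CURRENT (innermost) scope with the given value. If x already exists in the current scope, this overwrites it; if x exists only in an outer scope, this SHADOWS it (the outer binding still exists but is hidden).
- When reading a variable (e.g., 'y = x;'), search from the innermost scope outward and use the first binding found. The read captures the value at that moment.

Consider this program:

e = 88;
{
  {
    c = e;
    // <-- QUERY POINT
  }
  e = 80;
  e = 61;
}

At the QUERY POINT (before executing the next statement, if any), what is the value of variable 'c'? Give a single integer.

Step 1: declare e=88 at depth 0
Step 2: enter scope (depth=1)
Step 3: enter scope (depth=2)
Step 4: declare c=(read e)=88 at depth 2
Visible at query point: c=88 e=88

Answer: 88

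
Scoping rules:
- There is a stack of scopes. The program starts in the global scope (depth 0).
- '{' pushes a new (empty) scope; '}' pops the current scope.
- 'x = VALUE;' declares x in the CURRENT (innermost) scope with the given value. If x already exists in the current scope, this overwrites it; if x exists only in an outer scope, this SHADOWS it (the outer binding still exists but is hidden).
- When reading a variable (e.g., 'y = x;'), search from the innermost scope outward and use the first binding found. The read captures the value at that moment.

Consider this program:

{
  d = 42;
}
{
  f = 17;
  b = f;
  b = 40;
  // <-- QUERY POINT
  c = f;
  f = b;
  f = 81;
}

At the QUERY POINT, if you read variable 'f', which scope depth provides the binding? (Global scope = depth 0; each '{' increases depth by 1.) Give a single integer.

Answer: 1

Derivation:
Step 1: enter scope (depth=1)
Step 2: declare d=42 at depth 1
Step 3: exit scope (depth=0)
Step 4: enter scope (depth=1)
Step 5: declare f=17 at depth 1
Step 6: declare b=(read f)=17 at depth 1
Step 7: declare b=40 at depth 1
Visible at query point: b=40 f=17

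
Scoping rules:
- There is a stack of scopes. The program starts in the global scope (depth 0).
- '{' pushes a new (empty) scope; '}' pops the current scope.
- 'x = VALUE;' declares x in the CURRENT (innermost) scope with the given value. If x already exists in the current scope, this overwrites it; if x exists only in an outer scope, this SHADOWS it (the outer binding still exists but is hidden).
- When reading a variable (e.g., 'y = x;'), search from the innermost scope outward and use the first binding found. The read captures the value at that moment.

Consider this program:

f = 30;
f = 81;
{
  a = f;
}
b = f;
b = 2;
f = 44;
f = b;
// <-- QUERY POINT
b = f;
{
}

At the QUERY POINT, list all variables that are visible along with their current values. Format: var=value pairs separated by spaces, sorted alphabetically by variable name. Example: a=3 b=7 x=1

Step 1: declare f=30 at depth 0
Step 2: declare f=81 at depth 0
Step 3: enter scope (depth=1)
Step 4: declare a=(read f)=81 at depth 1
Step 5: exit scope (depth=0)
Step 6: declare b=(read f)=81 at depth 0
Step 7: declare b=2 at depth 0
Step 8: declare f=44 at depth 0
Step 9: declare f=(read b)=2 at depth 0
Visible at query point: b=2 f=2

Answer: b=2 f=2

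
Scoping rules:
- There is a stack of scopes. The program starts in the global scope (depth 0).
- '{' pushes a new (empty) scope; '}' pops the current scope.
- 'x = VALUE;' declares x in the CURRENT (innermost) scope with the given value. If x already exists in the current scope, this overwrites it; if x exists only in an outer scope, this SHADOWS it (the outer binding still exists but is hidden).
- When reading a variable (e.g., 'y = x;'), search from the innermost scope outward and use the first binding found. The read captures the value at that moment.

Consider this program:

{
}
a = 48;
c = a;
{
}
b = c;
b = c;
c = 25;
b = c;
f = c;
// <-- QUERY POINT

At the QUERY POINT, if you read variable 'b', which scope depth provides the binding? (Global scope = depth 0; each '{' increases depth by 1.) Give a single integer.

Answer: 0

Derivation:
Step 1: enter scope (depth=1)
Step 2: exit scope (depth=0)
Step 3: declare a=48 at depth 0
Step 4: declare c=(read a)=48 at depth 0
Step 5: enter scope (depth=1)
Step 6: exit scope (depth=0)
Step 7: declare b=(read c)=48 at depth 0
Step 8: declare b=(read c)=48 at depth 0
Step 9: declare c=25 at depth 0
Step 10: declare b=(read c)=25 at depth 0
Step 11: declare f=(read c)=25 at depth 0
Visible at query point: a=48 b=25 c=25 f=25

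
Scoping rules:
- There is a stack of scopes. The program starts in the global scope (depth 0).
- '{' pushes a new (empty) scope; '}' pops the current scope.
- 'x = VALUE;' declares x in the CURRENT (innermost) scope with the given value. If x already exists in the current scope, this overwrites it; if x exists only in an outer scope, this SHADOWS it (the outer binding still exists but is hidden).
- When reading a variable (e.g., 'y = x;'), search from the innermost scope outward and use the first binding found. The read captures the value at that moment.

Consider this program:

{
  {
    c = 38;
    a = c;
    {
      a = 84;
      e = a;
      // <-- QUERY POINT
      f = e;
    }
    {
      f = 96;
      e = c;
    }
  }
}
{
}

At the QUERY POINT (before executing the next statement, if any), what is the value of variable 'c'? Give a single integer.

Answer: 38

Derivation:
Step 1: enter scope (depth=1)
Step 2: enter scope (depth=2)
Step 3: declare c=38 at depth 2
Step 4: declare a=(read c)=38 at depth 2
Step 5: enter scope (depth=3)
Step 6: declare a=84 at depth 3
Step 7: declare e=(read a)=84 at depth 3
Visible at query point: a=84 c=38 e=84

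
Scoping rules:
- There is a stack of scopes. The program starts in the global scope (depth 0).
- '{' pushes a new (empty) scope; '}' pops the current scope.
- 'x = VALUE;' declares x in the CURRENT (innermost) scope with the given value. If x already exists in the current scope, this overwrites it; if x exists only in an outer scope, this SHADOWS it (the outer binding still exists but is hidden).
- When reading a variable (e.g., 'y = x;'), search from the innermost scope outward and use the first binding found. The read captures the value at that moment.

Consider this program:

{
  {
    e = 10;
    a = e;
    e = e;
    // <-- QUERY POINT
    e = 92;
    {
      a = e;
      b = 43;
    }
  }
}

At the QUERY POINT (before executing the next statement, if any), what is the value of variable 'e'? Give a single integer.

Answer: 10

Derivation:
Step 1: enter scope (depth=1)
Step 2: enter scope (depth=2)
Step 3: declare e=10 at depth 2
Step 4: declare a=(read e)=10 at depth 2
Step 5: declare e=(read e)=10 at depth 2
Visible at query point: a=10 e=10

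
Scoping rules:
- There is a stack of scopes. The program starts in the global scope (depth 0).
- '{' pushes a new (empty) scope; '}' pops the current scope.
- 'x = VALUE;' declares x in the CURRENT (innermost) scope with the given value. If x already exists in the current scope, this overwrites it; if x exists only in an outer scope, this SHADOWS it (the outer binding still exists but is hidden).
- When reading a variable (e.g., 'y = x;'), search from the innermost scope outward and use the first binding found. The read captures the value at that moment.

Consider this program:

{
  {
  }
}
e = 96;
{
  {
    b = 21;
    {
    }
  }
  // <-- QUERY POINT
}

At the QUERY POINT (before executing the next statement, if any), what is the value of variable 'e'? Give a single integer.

Answer: 96

Derivation:
Step 1: enter scope (depth=1)
Step 2: enter scope (depth=2)
Step 3: exit scope (depth=1)
Step 4: exit scope (depth=0)
Step 5: declare e=96 at depth 0
Step 6: enter scope (depth=1)
Step 7: enter scope (depth=2)
Step 8: declare b=21 at depth 2
Step 9: enter scope (depth=3)
Step 10: exit scope (depth=2)
Step 11: exit scope (depth=1)
Visible at query point: e=96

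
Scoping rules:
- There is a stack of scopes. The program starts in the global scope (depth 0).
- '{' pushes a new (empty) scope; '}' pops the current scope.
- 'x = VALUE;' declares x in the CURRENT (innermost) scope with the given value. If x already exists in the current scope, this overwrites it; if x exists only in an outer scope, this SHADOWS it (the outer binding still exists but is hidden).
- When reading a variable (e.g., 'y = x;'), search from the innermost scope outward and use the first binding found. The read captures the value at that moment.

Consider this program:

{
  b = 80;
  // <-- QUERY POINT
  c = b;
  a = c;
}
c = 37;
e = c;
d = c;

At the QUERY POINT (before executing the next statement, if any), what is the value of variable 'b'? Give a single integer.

Answer: 80

Derivation:
Step 1: enter scope (depth=1)
Step 2: declare b=80 at depth 1
Visible at query point: b=80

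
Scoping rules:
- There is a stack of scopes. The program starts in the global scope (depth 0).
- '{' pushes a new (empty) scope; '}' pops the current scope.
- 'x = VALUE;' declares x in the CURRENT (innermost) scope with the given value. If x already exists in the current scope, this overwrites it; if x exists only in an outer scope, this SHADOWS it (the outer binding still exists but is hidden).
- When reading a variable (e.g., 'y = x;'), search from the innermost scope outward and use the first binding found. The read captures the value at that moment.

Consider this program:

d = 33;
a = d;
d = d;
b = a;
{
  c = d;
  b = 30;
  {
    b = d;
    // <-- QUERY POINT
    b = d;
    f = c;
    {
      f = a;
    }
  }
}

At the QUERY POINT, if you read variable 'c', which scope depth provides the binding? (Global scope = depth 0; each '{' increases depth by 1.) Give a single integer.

Step 1: declare d=33 at depth 0
Step 2: declare a=(read d)=33 at depth 0
Step 3: declare d=(read d)=33 at depth 0
Step 4: declare b=(read a)=33 at depth 0
Step 5: enter scope (depth=1)
Step 6: declare c=(read d)=33 at depth 1
Step 7: declare b=30 at depth 1
Step 8: enter scope (depth=2)
Step 9: declare b=(read d)=33 at depth 2
Visible at query point: a=33 b=33 c=33 d=33

Answer: 1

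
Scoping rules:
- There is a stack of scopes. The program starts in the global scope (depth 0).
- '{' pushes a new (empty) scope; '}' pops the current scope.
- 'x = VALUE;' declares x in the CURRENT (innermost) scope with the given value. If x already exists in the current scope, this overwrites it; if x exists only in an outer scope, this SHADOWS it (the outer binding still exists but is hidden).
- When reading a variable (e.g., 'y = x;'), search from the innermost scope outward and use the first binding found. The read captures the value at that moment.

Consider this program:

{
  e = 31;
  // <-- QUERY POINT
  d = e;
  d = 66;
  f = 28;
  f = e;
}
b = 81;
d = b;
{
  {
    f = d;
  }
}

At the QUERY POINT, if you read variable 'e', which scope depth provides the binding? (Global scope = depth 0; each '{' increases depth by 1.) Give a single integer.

Step 1: enter scope (depth=1)
Step 2: declare e=31 at depth 1
Visible at query point: e=31

Answer: 1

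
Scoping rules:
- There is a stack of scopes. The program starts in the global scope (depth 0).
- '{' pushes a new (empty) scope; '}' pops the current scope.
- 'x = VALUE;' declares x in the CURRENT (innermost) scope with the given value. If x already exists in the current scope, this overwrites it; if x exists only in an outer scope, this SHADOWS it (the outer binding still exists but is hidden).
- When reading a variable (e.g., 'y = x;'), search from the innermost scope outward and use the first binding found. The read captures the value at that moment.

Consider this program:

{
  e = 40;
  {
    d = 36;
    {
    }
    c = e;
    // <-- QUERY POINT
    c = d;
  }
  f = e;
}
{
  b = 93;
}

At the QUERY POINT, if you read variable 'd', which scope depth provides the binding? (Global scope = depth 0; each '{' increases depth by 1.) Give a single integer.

Answer: 2

Derivation:
Step 1: enter scope (depth=1)
Step 2: declare e=40 at depth 1
Step 3: enter scope (depth=2)
Step 4: declare d=36 at depth 2
Step 5: enter scope (depth=3)
Step 6: exit scope (depth=2)
Step 7: declare c=(read e)=40 at depth 2
Visible at query point: c=40 d=36 e=40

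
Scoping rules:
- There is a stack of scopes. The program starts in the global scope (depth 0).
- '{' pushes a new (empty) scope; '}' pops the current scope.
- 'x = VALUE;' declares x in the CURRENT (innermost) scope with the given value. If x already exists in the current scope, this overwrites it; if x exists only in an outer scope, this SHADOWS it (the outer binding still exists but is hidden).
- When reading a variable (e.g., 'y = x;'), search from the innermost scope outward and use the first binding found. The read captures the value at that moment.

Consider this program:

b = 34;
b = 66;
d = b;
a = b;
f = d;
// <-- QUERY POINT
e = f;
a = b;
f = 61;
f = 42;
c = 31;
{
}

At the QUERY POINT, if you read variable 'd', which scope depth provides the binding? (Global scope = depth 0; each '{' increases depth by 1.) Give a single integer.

Answer: 0

Derivation:
Step 1: declare b=34 at depth 0
Step 2: declare b=66 at depth 0
Step 3: declare d=(read b)=66 at depth 0
Step 4: declare a=(read b)=66 at depth 0
Step 5: declare f=(read d)=66 at depth 0
Visible at query point: a=66 b=66 d=66 f=66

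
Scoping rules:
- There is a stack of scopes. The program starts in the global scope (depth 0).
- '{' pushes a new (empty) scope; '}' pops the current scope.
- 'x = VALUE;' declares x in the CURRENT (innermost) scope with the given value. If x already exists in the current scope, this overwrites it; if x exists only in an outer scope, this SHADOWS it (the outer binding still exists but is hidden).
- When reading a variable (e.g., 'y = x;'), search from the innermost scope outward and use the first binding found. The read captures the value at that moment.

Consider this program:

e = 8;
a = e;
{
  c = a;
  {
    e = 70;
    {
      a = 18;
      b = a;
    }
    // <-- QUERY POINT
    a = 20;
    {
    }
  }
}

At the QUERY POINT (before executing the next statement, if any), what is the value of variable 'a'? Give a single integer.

Step 1: declare e=8 at depth 0
Step 2: declare a=(read e)=8 at depth 0
Step 3: enter scope (depth=1)
Step 4: declare c=(read a)=8 at depth 1
Step 5: enter scope (depth=2)
Step 6: declare e=70 at depth 2
Step 7: enter scope (depth=3)
Step 8: declare a=18 at depth 3
Step 9: declare b=(read a)=18 at depth 3
Step 10: exit scope (depth=2)
Visible at query point: a=8 c=8 e=70

Answer: 8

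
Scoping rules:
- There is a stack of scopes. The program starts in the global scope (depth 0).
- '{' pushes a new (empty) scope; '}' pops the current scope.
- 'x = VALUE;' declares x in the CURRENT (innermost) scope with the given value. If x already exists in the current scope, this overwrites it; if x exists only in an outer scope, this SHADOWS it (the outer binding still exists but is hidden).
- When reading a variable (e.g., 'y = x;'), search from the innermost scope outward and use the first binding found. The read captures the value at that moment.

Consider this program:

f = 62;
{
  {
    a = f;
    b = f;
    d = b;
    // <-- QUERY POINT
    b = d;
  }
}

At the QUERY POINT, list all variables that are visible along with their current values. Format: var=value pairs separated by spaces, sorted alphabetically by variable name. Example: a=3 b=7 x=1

Answer: a=62 b=62 d=62 f=62

Derivation:
Step 1: declare f=62 at depth 0
Step 2: enter scope (depth=1)
Step 3: enter scope (depth=2)
Step 4: declare a=(read f)=62 at depth 2
Step 5: declare b=(read f)=62 at depth 2
Step 6: declare d=(read b)=62 at depth 2
Visible at query point: a=62 b=62 d=62 f=62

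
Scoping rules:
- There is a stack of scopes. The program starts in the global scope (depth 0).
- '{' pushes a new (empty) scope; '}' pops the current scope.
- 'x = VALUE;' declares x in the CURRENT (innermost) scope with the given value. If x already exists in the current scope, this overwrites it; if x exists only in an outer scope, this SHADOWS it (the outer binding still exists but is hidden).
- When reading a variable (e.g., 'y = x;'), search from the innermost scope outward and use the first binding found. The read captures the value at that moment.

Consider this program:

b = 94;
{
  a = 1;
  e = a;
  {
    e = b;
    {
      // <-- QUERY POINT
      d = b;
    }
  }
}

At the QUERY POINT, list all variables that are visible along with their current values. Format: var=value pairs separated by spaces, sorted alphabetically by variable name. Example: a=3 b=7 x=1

Answer: a=1 b=94 e=94

Derivation:
Step 1: declare b=94 at depth 0
Step 2: enter scope (depth=1)
Step 3: declare a=1 at depth 1
Step 4: declare e=(read a)=1 at depth 1
Step 5: enter scope (depth=2)
Step 6: declare e=(read b)=94 at depth 2
Step 7: enter scope (depth=3)
Visible at query point: a=1 b=94 e=94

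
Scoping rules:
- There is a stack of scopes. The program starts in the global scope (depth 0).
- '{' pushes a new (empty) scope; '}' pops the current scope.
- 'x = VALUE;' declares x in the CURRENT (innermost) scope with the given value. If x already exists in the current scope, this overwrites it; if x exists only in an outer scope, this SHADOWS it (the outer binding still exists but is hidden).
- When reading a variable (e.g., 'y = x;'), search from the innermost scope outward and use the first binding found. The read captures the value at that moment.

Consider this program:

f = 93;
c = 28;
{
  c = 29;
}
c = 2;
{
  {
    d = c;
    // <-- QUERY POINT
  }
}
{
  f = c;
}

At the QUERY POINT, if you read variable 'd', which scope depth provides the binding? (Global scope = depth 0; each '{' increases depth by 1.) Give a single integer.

Step 1: declare f=93 at depth 0
Step 2: declare c=28 at depth 0
Step 3: enter scope (depth=1)
Step 4: declare c=29 at depth 1
Step 5: exit scope (depth=0)
Step 6: declare c=2 at depth 0
Step 7: enter scope (depth=1)
Step 8: enter scope (depth=2)
Step 9: declare d=(read c)=2 at depth 2
Visible at query point: c=2 d=2 f=93

Answer: 2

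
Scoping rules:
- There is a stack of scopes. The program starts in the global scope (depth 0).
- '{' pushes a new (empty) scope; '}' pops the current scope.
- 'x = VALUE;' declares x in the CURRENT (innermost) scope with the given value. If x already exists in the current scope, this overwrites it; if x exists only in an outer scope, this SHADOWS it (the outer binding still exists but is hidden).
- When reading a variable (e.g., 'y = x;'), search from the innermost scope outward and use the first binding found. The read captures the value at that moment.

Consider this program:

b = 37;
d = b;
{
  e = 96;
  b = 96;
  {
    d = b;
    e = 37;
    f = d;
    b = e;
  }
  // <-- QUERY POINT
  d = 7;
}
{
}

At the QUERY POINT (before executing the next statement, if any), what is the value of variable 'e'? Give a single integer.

Step 1: declare b=37 at depth 0
Step 2: declare d=(read b)=37 at depth 0
Step 3: enter scope (depth=1)
Step 4: declare e=96 at depth 1
Step 5: declare b=96 at depth 1
Step 6: enter scope (depth=2)
Step 7: declare d=(read b)=96 at depth 2
Step 8: declare e=37 at depth 2
Step 9: declare f=(read d)=96 at depth 2
Step 10: declare b=(read e)=37 at depth 2
Step 11: exit scope (depth=1)
Visible at query point: b=96 d=37 e=96

Answer: 96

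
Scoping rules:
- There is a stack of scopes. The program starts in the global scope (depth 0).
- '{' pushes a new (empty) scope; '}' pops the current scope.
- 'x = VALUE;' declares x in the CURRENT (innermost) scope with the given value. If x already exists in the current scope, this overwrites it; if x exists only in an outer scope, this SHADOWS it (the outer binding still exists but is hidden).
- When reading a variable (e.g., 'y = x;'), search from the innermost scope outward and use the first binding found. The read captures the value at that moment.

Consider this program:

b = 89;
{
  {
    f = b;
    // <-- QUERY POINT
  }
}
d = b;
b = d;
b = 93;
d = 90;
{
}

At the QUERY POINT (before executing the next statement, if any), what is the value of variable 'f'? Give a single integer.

Step 1: declare b=89 at depth 0
Step 2: enter scope (depth=1)
Step 3: enter scope (depth=2)
Step 4: declare f=(read b)=89 at depth 2
Visible at query point: b=89 f=89

Answer: 89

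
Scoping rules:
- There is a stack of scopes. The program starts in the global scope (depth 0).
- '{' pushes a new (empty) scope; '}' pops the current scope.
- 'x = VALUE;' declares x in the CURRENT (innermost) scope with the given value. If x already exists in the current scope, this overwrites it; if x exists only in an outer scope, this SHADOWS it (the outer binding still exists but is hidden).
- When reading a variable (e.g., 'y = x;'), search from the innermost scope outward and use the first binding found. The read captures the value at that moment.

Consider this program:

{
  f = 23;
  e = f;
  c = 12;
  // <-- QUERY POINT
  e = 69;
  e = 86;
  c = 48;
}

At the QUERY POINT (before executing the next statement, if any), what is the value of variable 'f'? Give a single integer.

Answer: 23

Derivation:
Step 1: enter scope (depth=1)
Step 2: declare f=23 at depth 1
Step 3: declare e=(read f)=23 at depth 1
Step 4: declare c=12 at depth 1
Visible at query point: c=12 e=23 f=23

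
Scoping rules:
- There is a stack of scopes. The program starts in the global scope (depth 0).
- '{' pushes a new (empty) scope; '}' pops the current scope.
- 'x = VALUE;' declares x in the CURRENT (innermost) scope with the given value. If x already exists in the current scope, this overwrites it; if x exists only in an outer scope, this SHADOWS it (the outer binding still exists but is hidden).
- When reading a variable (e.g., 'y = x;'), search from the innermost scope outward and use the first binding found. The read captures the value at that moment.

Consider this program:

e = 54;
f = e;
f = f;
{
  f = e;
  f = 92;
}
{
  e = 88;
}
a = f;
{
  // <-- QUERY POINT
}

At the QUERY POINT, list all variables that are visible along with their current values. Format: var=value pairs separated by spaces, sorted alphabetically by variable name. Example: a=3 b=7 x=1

Step 1: declare e=54 at depth 0
Step 2: declare f=(read e)=54 at depth 0
Step 3: declare f=(read f)=54 at depth 0
Step 4: enter scope (depth=1)
Step 5: declare f=(read e)=54 at depth 1
Step 6: declare f=92 at depth 1
Step 7: exit scope (depth=0)
Step 8: enter scope (depth=1)
Step 9: declare e=88 at depth 1
Step 10: exit scope (depth=0)
Step 11: declare a=(read f)=54 at depth 0
Step 12: enter scope (depth=1)
Visible at query point: a=54 e=54 f=54

Answer: a=54 e=54 f=54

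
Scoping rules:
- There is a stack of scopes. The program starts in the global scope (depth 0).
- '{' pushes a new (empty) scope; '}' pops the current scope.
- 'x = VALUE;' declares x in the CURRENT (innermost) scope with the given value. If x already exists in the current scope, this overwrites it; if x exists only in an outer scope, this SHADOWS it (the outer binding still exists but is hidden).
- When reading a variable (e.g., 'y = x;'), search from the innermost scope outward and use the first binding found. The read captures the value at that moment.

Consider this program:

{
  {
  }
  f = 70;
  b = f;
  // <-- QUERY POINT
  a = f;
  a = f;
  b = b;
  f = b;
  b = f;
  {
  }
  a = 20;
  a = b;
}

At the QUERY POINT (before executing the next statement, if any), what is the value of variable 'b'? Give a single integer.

Answer: 70

Derivation:
Step 1: enter scope (depth=1)
Step 2: enter scope (depth=2)
Step 3: exit scope (depth=1)
Step 4: declare f=70 at depth 1
Step 5: declare b=(read f)=70 at depth 1
Visible at query point: b=70 f=70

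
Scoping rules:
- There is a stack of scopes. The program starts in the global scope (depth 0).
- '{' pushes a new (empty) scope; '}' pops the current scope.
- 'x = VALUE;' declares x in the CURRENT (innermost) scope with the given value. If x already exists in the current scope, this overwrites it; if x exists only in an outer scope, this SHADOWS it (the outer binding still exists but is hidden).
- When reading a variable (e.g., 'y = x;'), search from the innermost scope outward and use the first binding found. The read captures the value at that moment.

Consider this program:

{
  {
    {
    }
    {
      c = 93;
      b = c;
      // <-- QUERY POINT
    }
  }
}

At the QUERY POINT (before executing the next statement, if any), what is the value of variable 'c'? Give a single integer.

Step 1: enter scope (depth=1)
Step 2: enter scope (depth=2)
Step 3: enter scope (depth=3)
Step 4: exit scope (depth=2)
Step 5: enter scope (depth=3)
Step 6: declare c=93 at depth 3
Step 7: declare b=(read c)=93 at depth 3
Visible at query point: b=93 c=93

Answer: 93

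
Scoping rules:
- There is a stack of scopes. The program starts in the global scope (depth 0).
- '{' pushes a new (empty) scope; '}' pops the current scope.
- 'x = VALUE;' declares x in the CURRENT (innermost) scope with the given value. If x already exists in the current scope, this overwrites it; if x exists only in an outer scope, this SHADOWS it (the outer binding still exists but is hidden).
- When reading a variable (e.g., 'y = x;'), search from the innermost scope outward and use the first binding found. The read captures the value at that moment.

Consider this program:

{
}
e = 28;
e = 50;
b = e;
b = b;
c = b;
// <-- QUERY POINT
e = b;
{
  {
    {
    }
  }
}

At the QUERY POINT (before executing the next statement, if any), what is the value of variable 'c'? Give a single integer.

Step 1: enter scope (depth=1)
Step 2: exit scope (depth=0)
Step 3: declare e=28 at depth 0
Step 4: declare e=50 at depth 0
Step 5: declare b=(read e)=50 at depth 0
Step 6: declare b=(read b)=50 at depth 0
Step 7: declare c=(read b)=50 at depth 0
Visible at query point: b=50 c=50 e=50

Answer: 50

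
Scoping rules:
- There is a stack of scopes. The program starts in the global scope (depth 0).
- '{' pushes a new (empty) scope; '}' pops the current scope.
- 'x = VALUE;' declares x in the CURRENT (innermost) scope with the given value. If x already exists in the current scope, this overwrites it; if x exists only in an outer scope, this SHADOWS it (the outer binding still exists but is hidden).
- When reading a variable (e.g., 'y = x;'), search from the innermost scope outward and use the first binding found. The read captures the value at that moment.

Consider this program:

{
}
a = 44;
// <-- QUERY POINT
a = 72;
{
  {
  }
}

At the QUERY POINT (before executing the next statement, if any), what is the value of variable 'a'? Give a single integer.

Answer: 44

Derivation:
Step 1: enter scope (depth=1)
Step 2: exit scope (depth=0)
Step 3: declare a=44 at depth 0
Visible at query point: a=44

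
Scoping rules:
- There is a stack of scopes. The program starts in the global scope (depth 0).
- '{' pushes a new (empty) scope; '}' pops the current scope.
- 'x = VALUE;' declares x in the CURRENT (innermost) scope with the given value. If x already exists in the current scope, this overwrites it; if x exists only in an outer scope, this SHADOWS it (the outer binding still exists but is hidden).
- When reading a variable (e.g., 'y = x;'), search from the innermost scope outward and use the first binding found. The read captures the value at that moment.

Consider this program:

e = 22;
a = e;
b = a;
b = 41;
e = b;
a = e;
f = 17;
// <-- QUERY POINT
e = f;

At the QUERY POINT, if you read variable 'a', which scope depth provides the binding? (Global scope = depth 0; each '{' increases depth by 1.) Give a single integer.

Step 1: declare e=22 at depth 0
Step 2: declare a=(read e)=22 at depth 0
Step 3: declare b=(read a)=22 at depth 0
Step 4: declare b=41 at depth 0
Step 5: declare e=(read b)=41 at depth 0
Step 6: declare a=(read e)=41 at depth 0
Step 7: declare f=17 at depth 0
Visible at query point: a=41 b=41 e=41 f=17

Answer: 0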